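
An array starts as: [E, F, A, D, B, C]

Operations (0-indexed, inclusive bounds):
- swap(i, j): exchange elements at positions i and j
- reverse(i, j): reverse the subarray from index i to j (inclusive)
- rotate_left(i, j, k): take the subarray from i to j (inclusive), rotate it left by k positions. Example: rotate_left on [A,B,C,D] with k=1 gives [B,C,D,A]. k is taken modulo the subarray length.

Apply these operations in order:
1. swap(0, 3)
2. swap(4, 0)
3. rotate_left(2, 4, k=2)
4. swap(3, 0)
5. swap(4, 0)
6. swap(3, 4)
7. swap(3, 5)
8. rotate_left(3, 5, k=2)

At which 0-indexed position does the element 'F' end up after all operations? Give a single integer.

After 1 (swap(0, 3)): [D, F, A, E, B, C]
After 2 (swap(4, 0)): [B, F, A, E, D, C]
After 3 (rotate_left(2, 4, k=2)): [B, F, D, A, E, C]
After 4 (swap(3, 0)): [A, F, D, B, E, C]
After 5 (swap(4, 0)): [E, F, D, B, A, C]
After 6 (swap(3, 4)): [E, F, D, A, B, C]
After 7 (swap(3, 5)): [E, F, D, C, B, A]
After 8 (rotate_left(3, 5, k=2)): [E, F, D, A, C, B]

Answer: 1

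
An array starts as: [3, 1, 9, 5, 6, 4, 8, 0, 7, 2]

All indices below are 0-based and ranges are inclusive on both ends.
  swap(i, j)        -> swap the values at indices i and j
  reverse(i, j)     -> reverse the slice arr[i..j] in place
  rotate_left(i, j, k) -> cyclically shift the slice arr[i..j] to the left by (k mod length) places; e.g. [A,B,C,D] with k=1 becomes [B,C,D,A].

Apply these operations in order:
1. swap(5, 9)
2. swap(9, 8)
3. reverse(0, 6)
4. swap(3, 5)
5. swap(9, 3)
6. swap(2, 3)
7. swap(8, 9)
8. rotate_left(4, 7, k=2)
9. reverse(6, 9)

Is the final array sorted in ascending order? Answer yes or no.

Answer: no

Derivation:
After 1 (swap(5, 9)): [3, 1, 9, 5, 6, 2, 8, 0, 7, 4]
After 2 (swap(9, 8)): [3, 1, 9, 5, 6, 2, 8, 0, 4, 7]
After 3 (reverse(0, 6)): [8, 2, 6, 5, 9, 1, 3, 0, 4, 7]
After 4 (swap(3, 5)): [8, 2, 6, 1, 9, 5, 3, 0, 4, 7]
After 5 (swap(9, 3)): [8, 2, 6, 7, 9, 5, 3, 0, 4, 1]
After 6 (swap(2, 3)): [8, 2, 7, 6, 9, 5, 3, 0, 4, 1]
After 7 (swap(8, 9)): [8, 2, 7, 6, 9, 5, 3, 0, 1, 4]
After 8 (rotate_left(4, 7, k=2)): [8, 2, 7, 6, 3, 0, 9, 5, 1, 4]
After 9 (reverse(6, 9)): [8, 2, 7, 6, 3, 0, 4, 1, 5, 9]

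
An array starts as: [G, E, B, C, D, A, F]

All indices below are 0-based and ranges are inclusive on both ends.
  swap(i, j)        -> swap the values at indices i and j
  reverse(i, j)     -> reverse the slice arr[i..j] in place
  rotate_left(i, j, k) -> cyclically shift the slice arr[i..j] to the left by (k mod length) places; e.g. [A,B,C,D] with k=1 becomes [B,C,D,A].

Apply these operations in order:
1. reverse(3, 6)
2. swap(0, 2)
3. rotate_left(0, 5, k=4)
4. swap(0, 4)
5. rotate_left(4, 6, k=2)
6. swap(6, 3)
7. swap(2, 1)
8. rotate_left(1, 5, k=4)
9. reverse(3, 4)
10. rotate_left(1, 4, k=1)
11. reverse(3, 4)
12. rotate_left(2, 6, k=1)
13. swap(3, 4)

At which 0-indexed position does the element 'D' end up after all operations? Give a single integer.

Answer: 4

Derivation:
After 1 (reverse(3, 6)): [G, E, B, F, A, D, C]
After 2 (swap(0, 2)): [B, E, G, F, A, D, C]
After 3 (rotate_left(0, 5, k=4)): [A, D, B, E, G, F, C]
After 4 (swap(0, 4)): [G, D, B, E, A, F, C]
After 5 (rotate_left(4, 6, k=2)): [G, D, B, E, C, A, F]
After 6 (swap(6, 3)): [G, D, B, F, C, A, E]
After 7 (swap(2, 1)): [G, B, D, F, C, A, E]
After 8 (rotate_left(1, 5, k=4)): [G, A, B, D, F, C, E]
After 9 (reverse(3, 4)): [G, A, B, F, D, C, E]
After 10 (rotate_left(1, 4, k=1)): [G, B, F, D, A, C, E]
After 11 (reverse(3, 4)): [G, B, F, A, D, C, E]
After 12 (rotate_left(2, 6, k=1)): [G, B, A, D, C, E, F]
After 13 (swap(3, 4)): [G, B, A, C, D, E, F]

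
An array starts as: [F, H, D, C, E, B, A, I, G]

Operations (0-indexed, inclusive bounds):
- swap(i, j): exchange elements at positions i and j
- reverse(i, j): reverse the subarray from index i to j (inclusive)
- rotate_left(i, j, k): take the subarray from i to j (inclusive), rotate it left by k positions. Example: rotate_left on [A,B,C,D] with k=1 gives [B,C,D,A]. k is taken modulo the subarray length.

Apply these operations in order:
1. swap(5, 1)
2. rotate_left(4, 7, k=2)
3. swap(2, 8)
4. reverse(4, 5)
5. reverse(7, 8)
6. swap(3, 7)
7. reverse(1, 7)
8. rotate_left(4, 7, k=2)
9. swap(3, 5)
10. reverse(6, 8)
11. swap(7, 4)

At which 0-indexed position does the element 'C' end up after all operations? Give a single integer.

Answer: 1

Derivation:
After 1 (swap(5, 1)): [F, B, D, C, E, H, A, I, G]
After 2 (rotate_left(4, 7, k=2)): [F, B, D, C, A, I, E, H, G]
After 3 (swap(2, 8)): [F, B, G, C, A, I, E, H, D]
After 4 (reverse(4, 5)): [F, B, G, C, I, A, E, H, D]
After 5 (reverse(7, 8)): [F, B, G, C, I, A, E, D, H]
After 6 (swap(3, 7)): [F, B, G, D, I, A, E, C, H]
After 7 (reverse(1, 7)): [F, C, E, A, I, D, G, B, H]
After 8 (rotate_left(4, 7, k=2)): [F, C, E, A, G, B, I, D, H]
After 9 (swap(3, 5)): [F, C, E, B, G, A, I, D, H]
After 10 (reverse(6, 8)): [F, C, E, B, G, A, H, D, I]
After 11 (swap(7, 4)): [F, C, E, B, D, A, H, G, I]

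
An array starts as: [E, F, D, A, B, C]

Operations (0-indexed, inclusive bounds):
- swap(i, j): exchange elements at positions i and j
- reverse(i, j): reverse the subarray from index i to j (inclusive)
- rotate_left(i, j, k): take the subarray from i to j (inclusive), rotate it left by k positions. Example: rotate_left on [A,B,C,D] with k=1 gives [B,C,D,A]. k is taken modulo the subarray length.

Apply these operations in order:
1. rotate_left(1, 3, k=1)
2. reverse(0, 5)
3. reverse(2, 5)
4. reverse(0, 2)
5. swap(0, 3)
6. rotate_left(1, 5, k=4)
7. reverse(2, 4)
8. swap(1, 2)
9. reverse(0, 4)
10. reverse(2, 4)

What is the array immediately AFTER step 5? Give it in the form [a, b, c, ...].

After 1 (rotate_left(1, 3, k=1)): [E, D, A, F, B, C]
After 2 (reverse(0, 5)): [C, B, F, A, D, E]
After 3 (reverse(2, 5)): [C, B, E, D, A, F]
After 4 (reverse(0, 2)): [E, B, C, D, A, F]
After 5 (swap(0, 3)): [D, B, C, E, A, F]

Answer: [D, B, C, E, A, F]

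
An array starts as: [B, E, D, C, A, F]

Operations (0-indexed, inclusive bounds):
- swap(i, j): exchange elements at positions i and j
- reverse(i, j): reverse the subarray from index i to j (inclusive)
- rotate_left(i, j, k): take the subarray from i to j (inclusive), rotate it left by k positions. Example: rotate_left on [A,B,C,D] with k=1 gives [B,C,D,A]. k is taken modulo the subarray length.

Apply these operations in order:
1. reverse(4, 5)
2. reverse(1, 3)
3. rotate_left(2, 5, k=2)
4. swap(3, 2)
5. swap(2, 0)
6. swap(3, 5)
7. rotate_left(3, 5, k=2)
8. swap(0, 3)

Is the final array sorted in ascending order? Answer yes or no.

Answer: no

Derivation:
After 1 (reverse(4, 5)): [B, E, D, C, F, A]
After 2 (reverse(1, 3)): [B, C, D, E, F, A]
After 3 (rotate_left(2, 5, k=2)): [B, C, F, A, D, E]
After 4 (swap(3, 2)): [B, C, A, F, D, E]
After 5 (swap(2, 0)): [A, C, B, F, D, E]
After 6 (swap(3, 5)): [A, C, B, E, D, F]
After 7 (rotate_left(3, 5, k=2)): [A, C, B, F, E, D]
After 8 (swap(0, 3)): [F, C, B, A, E, D]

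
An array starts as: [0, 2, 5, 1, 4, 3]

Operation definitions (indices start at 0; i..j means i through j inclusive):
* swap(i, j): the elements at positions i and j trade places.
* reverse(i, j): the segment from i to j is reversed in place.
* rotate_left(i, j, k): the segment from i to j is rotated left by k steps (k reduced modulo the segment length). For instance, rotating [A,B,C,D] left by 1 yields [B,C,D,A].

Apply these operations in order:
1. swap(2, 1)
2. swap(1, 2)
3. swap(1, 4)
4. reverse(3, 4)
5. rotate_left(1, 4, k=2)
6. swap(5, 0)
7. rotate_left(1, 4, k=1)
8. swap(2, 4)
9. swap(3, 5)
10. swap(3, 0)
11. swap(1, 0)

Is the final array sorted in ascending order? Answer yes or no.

Answer: no

Derivation:
After 1 (swap(2, 1)): [0, 5, 2, 1, 4, 3]
After 2 (swap(1, 2)): [0, 2, 5, 1, 4, 3]
After 3 (swap(1, 4)): [0, 4, 5, 1, 2, 3]
After 4 (reverse(3, 4)): [0, 4, 5, 2, 1, 3]
After 5 (rotate_left(1, 4, k=2)): [0, 2, 1, 4, 5, 3]
After 6 (swap(5, 0)): [3, 2, 1, 4, 5, 0]
After 7 (rotate_left(1, 4, k=1)): [3, 1, 4, 5, 2, 0]
After 8 (swap(2, 4)): [3, 1, 2, 5, 4, 0]
After 9 (swap(3, 5)): [3, 1, 2, 0, 4, 5]
After 10 (swap(3, 0)): [0, 1, 2, 3, 4, 5]
After 11 (swap(1, 0)): [1, 0, 2, 3, 4, 5]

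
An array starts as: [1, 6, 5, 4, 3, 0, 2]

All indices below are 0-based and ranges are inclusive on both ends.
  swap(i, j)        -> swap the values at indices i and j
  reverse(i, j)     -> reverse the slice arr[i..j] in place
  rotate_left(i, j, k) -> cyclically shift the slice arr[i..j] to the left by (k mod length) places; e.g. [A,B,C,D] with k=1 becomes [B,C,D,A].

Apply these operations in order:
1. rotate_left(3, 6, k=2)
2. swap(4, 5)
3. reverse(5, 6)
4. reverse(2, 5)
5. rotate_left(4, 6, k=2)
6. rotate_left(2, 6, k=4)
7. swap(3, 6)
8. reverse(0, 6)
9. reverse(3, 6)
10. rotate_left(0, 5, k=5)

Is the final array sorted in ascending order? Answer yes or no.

Answer: no

Derivation:
After 1 (rotate_left(3, 6, k=2)): [1, 6, 5, 0, 2, 4, 3]
After 2 (swap(4, 5)): [1, 6, 5, 0, 4, 2, 3]
After 3 (reverse(5, 6)): [1, 6, 5, 0, 4, 3, 2]
After 4 (reverse(2, 5)): [1, 6, 3, 4, 0, 5, 2]
After 5 (rotate_left(4, 6, k=2)): [1, 6, 3, 4, 2, 0, 5]
After 6 (rotate_left(2, 6, k=4)): [1, 6, 5, 3, 4, 2, 0]
After 7 (swap(3, 6)): [1, 6, 5, 0, 4, 2, 3]
After 8 (reverse(0, 6)): [3, 2, 4, 0, 5, 6, 1]
After 9 (reverse(3, 6)): [3, 2, 4, 1, 6, 5, 0]
After 10 (rotate_left(0, 5, k=5)): [5, 3, 2, 4, 1, 6, 0]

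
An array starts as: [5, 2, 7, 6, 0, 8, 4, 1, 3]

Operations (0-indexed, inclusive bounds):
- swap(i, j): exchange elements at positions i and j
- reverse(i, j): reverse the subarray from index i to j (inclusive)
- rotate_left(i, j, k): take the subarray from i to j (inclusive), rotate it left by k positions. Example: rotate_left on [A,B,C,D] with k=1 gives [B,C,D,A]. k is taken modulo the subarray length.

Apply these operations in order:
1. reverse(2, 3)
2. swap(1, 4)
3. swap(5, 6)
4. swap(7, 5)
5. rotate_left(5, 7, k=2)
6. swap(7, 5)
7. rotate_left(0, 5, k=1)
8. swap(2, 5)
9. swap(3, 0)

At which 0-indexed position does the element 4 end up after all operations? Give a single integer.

Answer: 7

Derivation:
After 1 (reverse(2, 3)): [5, 2, 6, 7, 0, 8, 4, 1, 3]
After 2 (swap(1, 4)): [5, 0, 6, 7, 2, 8, 4, 1, 3]
After 3 (swap(5, 6)): [5, 0, 6, 7, 2, 4, 8, 1, 3]
After 4 (swap(7, 5)): [5, 0, 6, 7, 2, 1, 8, 4, 3]
After 5 (rotate_left(5, 7, k=2)): [5, 0, 6, 7, 2, 4, 1, 8, 3]
After 6 (swap(7, 5)): [5, 0, 6, 7, 2, 8, 1, 4, 3]
After 7 (rotate_left(0, 5, k=1)): [0, 6, 7, 2, 8, 5, 1, 4, 3]
After 8 (swap(2, 5)): [0, 6, 5, 2, 8, 7, 1, 4, 3]
After 9 (swap(3, 0)): [2, 6, 5, 0, 8, 7, 1, 4, 3]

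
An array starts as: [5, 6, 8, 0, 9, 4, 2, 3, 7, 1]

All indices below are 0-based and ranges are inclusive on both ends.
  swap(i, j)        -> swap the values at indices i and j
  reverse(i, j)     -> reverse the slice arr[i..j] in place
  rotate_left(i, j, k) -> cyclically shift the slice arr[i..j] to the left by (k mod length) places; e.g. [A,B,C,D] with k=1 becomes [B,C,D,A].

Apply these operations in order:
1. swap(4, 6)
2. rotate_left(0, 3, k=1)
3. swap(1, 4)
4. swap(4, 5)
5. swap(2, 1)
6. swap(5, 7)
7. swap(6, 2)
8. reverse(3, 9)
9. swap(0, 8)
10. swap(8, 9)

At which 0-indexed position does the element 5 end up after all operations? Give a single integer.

After 1 (swap(4, 6)): [5, 6, 8, 0, 2, 4, 9, 3, 7, 1]
After 2 (rotate_left(0, 3, k=1)): [6, 8, 0, 5, 2, 4, 9, 3, 7, 1]
After 3 (swap(1, 4)): [6, 2, 0, 5, 8, 4, 9, 3, 7, 1]
After 4 (swap(4, 5)): [6, 2, 0, 5, 4, 8, 9, 3, 7, 1]
After 5 (swap(2, 1)): [6, 0, 2, 5, 4, 8, 9, 3, 7, 1]
After 6 (swap(5, 7)): [6, 0, 2, 5, 4, 3, 9, 8, 7, 1]
After 7 (swap(6, 2)): [6, 0, 9, 5, 4, 3, 2, 8, 7, 1]
After 8 (reverse(3, 9)): [6, 0, 9, 1, 7, 8, 2, 3, 4, 5]
After 9 (swap(0, 8)): [4, 0, 9, 1, 7, 8, 2, 3, 6, 5]
After 10 (swap(8, 9)): [4, 0, 9, 1, 7, 8, 2, 3, 5, 6]

Answer: 8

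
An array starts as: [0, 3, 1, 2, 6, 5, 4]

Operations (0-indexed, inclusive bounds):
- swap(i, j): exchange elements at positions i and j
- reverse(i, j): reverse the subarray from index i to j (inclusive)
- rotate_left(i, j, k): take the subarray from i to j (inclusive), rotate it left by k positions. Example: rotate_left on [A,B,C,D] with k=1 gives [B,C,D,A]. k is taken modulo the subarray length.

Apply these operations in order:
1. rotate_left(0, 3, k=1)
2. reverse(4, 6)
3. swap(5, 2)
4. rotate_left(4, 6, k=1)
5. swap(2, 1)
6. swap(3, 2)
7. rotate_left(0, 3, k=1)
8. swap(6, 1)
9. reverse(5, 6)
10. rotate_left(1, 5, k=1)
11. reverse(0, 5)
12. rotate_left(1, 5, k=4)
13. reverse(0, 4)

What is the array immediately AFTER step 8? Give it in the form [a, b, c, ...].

After 1 (rotate_left(0, 3, k=1)): [3, 1, 2, 0, 6, 5, 4]
After 2 (reverse(4, 6)): [3, 1, 2, 0, 4, 5, 6]
After 3 (swap(5, 2)): [3, 1, 5, 0, 4, 2, 6]
After 4 (rotate_left(4, 6, k=1)): [3, 1, 5, 0, 2, 6, 4]
After 5 (swap(2, 1)): [3, 5, 1, 0, 2, 6, 4]
After 6 (swap(3, 2)): [3, 5, 0, 1, 2, 6, 4]
After 7 (rotate_left(0, 3, k=1)): [5, 0, 1, 3, 2, 6, 4]
After 8 (swap(6, 1)): [5, 4, 1, 3, 2, 6, 0]

Answer: [5, 4, 1, 3, 2, 6, 0]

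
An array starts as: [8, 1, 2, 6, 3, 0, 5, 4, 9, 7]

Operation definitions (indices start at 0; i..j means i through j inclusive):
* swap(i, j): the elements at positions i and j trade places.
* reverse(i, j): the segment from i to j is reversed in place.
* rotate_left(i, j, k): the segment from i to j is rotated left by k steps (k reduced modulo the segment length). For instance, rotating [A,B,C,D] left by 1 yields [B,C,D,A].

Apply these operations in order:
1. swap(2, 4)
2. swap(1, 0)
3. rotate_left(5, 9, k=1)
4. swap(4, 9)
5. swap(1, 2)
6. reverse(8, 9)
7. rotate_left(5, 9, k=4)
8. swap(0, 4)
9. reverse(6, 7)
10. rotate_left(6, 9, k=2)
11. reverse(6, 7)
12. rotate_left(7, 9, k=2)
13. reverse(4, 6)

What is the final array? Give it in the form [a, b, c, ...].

After 1 (swap(2, 4)): [8, 1, 3, 6, 2, 0, 5, 4, 9, 7]
After 2 (swap(1, 0)): [1, 8, 3, 6, 2, 0, 5, 4, 9, 7]
After 3 (rotate_left(5, 9, k=1)): [1, 8, 3, 6, 2, 5, 4, 9, 7, 0]
After 4 (swap(4, 9)): [1, 8, 3, 6, 0, 5, 4, 9, 7, 2]
After 5 (swap(1, 2)): [1, 3, 8, 6, 0, 5, 4, 9, 7, 2]
After 6 (reverse(8, 9)): [1, 3, 8, 6, 0, 5, 4, 9, 2, 7]
After 7 (rotate_left(5, 9, k=4)): [1, 3, 8, 6, 0, 7, 5, 4, 9, 2]
After 8 (swap(0, 4)): [0, 3, 8, 6, 1, 7, 5, 4, 9, 2]
After 9 (reverse(6, 7)): [0, 3, 8, 6, 1, 7, 4, 5, 9, 2]
After 10 (rotate_left(6, 9, k=2)): [0, 3, 8, 6, 1, 7, 9, 2, 4, 5]
After 11 (reverse(6, 7)): [0, 3, 8, 6, 1, 7, 2, 9, 4, 5]
After 12 (rotate_left(7, 9, k=2)): [0, 3, 8, 6, 1, 7, 2, 5, 9, 4]
After 13 (reverse(4, 6)): [0, 3, 8, 6, 2, 7, 1, 5, 9, 4]

Answer: [0, 3, 8, 6, 2, 7, 1, 5, 9, 4]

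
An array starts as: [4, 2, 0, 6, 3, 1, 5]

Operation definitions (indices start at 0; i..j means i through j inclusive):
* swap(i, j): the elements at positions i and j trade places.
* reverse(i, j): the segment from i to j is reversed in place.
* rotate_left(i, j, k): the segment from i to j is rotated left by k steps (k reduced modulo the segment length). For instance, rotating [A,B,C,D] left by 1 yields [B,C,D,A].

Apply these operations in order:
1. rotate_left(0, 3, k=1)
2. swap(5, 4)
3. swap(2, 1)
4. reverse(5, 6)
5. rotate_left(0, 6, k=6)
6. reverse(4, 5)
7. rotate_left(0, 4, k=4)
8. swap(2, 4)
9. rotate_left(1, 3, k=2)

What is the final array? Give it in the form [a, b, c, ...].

After 1 (rotate_left(0, 3, k=1)): [2, 0, 6, 4, 3, 1, 5]
After 2 (swap(5, 4)): [2, 0, 6, 4, 1, 3, 5]
After 3 (swap(2, 1)): [2, 6, 0, 4, 1, 3, 5]
After 4 (reverse(5, 6)): [2, 6, 0, 4, 1, 5, 3]
After 5 (rotate_left(0, 6, k=6)): [3, 2, 6, 0, 4, 1, 5]
After 6 (reverse(4, 5)): [3, 2, 6, 0, 1, 4, 5]
After 7 (rotate_left(0, 4, k=4)): [1, 3, 2, 6, 0, 4, 5]
After 8 (swap(2, 4)): [1, 3, 0, 6, 2, 4, 5]
After 9 (rotate_left(1, 3, k=2)): [1, 6, 3, 0, 2, 4, 5]

Answer: [1, 6, 3, 0, 2, 4, 5]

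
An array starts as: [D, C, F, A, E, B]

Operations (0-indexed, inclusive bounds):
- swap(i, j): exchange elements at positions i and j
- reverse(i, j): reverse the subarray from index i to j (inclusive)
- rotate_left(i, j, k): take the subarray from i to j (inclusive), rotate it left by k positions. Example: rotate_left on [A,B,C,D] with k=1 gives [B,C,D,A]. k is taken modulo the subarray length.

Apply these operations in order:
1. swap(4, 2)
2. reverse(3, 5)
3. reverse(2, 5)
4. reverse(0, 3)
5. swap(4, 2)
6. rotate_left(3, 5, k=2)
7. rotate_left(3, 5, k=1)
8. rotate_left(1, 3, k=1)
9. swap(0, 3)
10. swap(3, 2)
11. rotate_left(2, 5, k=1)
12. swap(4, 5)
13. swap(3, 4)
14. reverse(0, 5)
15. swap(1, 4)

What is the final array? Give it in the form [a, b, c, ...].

After 1 (swap(4, 2)): [D, C, E, A, F, B]
After 2 (reverse(3, 5)): [D, C, E, B, F, A]
After 3 (reverse(2, 5)): [D, C, A, F, B, E]
After 4 (reverse(0, 3)): [F, A, C, D, B, E]
After 5 (swap(4, 2)): [F, A, B, D, C, E]
After 6 (rotate_left(3, 5, k=2)): [F, A, B, E, D, C]
After 7 (rotate_left(3, 5, k=1)): [F, A, B, D, C, E]
After 8 (rotate_left(1, 3, k=1)): [F, B, D, A, C, E]
After 9 (swap(0, 3)): [A, B, D, F, C, E]
After 10 (swap(3, 2)): [A, B, F, D, C, E]
After 11 (rotate_left(2, 5, k=1)): [A, B, D, C, E, F]
After 12 (swap(4, 5)): [A, B, D, C, F, E]
After 13 (swap(3, 4)): [A, B, D, F, C, E]
After 14 (reverse(0, 5)): [E, C, F, D, B, A]
After 15 (swap(1, 4)): [E, B, F, D, C, A]

Answer: [E, B, F, D, C, A]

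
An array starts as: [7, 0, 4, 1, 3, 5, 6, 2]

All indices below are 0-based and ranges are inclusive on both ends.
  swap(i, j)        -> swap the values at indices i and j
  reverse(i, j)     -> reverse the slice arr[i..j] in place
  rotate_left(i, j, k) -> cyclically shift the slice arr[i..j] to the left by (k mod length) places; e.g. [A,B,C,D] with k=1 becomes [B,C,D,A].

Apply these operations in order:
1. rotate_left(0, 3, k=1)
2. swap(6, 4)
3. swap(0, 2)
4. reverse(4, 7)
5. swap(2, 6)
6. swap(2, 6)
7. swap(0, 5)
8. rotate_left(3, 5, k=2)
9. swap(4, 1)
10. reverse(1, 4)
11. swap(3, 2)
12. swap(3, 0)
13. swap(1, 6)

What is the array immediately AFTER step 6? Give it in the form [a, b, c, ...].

After 1 (rotate_left(0, 3, k=1)): [0, 4, 1, 7, 3, 5, 6, 2]
After 2 (swap(6, 4)): [0, 4, 1, 7, 6, 5, 3, 2]
After 3 (swap(0, 2)): [1, 4, 0, 7, 6, 5, 3, 2]
After 4 (reverse(4, 7)): [1, 4, 0, 7, 2, 3, 5, 6]
After 5 (swap(2, 6)): [1, 4, 5, 7, 2, 3, 0, 6]
After 6 (swap(2, 6)): [1, 4, 0, 7, 2, 3, 5, 6]

Answer: [1, 4, 0, 7, 2, 3, 5, 6]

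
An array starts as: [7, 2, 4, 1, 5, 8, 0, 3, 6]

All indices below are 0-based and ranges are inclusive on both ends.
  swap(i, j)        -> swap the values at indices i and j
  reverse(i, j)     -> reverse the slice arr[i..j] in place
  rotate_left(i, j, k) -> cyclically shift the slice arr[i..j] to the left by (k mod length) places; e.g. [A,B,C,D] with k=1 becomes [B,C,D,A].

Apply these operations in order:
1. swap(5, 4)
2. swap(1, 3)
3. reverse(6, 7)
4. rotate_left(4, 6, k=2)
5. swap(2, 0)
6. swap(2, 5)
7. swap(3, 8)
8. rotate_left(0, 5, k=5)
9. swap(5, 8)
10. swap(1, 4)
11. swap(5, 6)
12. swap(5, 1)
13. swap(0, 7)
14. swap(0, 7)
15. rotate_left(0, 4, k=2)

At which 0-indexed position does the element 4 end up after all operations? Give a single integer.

After 1 (swap(5, 4)): [7, 2, 4, 1, 8, 5, 0, 3, 6]
After 2 (swap(1, 3)): [7, 1, 4, 2, 8, 5, 0, 3, 6]
After 3 (reverse(6, 7)): [7, 1, 4, 2, 8, 5, 3, 0, 6]
After 4 (rotate_left(4, 6, k=2)): [7, 1, 4, 2, 3, 8, 5, 0, 6]
After 5 (swap(2, 0)): [4, 1, 7, 2, 3, 8, 5, 0, 6]
After 6 (swap(2, 5)): [4, 1, 8, 2, 3, 7, 5, 0, 6]
After 7 (swap(3, 8)): [4, 1, 8, 6, 3, 7, 5, 0, 2]
After 8 (rotate_left(0, 5, k=5)): [7, 4, 1, 8, 6, 3, 5, 0, 2]
After 9 (swap(5, 8)): [7, 4, 1, 8, 6, 2, 5, 0, 3]
After 10 (swap(1, 4)): [7, 6, 1, 8, 4, 2, 5, 0, 3]
After 11 (swap(5, 6)): [7, 6, 1, 8, 4, 5, 2, 0, 3]
After 12 (swap(5, 1)): [7, 5, 1, 8, 4, 6, 2, 0, 3]
After 13 (swap(0, 7)): [0, 5, 1, 8, 4, 6, 2, 7, 3]
After 14 (swap(0, 7)): [7, 5, 1, 8, 4, 6, 2, 0, 3]
After 15 (rotate_left(0, 4, k=2)): [1, 8, 4, 7, 5, 6, 2, 0, 3]

Answer: 2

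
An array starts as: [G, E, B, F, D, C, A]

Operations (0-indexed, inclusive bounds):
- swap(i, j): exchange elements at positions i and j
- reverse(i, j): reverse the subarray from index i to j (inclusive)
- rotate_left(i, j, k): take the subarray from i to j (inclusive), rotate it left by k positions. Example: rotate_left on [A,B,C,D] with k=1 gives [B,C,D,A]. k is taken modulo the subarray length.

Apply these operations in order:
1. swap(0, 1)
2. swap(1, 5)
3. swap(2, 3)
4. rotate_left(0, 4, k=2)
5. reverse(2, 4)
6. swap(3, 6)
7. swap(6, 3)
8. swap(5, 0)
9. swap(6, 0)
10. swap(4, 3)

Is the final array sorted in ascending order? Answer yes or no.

Answer: yes

Derivation:
After 1 (swap(0, 1)): [E, G, B, F, D, C, A]
After 2 (swap(1, 5)): [E, C, B, F, D, G, A]
After 3 (swap(2, 3)): [E, C, F, B, D, G, A]
After 4 (rotate_left(0, 4, k=2)): [F, B, D, E, C, G, A]
After 5 (reverse(2, 4)): [F, B, C, E, D, G, A]
After 6 (swap(3, 6)): [F, B, C, A, D, G, E]
After 7 (swap(6, 3)): [F, B, C, E, D, G, A]
After 8 (swap(5, 0)): [G, B, C, E, D, F, A]
After 9 (swap(6, 0)): [A, B, C, E, D, F, G]
After 10 (swap(4, 3)): [A, B, C, D, E, F, G]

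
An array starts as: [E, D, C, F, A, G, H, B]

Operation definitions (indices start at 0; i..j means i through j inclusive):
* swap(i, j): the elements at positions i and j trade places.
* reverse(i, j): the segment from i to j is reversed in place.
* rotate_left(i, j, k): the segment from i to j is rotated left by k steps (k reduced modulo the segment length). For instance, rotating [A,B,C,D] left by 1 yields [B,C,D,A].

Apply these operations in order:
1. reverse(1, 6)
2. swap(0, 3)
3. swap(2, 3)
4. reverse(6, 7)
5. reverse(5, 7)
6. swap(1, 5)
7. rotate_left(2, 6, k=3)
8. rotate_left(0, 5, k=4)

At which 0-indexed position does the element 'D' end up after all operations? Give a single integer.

Answer: 3

Derivation:
After 1 (reverse(1, 6)): [E, H, G, A, F, C, D, B]
After 2 (swap(0, 3)): [A, H, G, E, F, C, D, B]
After 3 (swap(2, 3)): [A, H, E, G, F, C, D, B]
After 4 (reverse(6, 7)): [A, H, E, G, F, C, B, D]
After 5 (reverse(5, 7)): [A, H, E, G, F, D, B, C]
After 6 (swap(1, 5)): [A, D, E, G, F, H, B, C]
After 7 (rotate_left(2, 6, k=3)): [A, D, H, B, E, G, F, C]
After 8 (rotate_left(0, 5, k=4)): [E, G, A, D, H, B, F, C]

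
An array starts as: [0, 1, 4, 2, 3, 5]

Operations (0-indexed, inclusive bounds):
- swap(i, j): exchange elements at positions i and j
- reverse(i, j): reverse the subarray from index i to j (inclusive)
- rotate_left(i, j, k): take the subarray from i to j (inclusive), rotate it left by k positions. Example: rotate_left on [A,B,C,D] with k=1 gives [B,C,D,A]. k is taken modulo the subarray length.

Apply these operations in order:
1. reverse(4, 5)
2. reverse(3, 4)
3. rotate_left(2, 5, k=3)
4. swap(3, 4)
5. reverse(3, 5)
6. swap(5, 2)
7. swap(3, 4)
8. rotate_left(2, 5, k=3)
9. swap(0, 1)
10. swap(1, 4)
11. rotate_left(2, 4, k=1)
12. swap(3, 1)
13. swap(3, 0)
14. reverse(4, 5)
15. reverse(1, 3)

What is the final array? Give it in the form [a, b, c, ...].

Answer: [4, 1, 5, 0, 2, 3]

Derivation:
After 1 (reverse(4, 5)): [0, 1, 4, 2, 5, 3]
After 2 (reverse(3, 4)): [0, 1, 4, 5, 2, 3]
After 3 (rotate_left(2, 5, k=3)): [0, 1, 3, 4, 5, 2]
After 4 (swap(3, 4)): [0, 1, 3, 5, 4, 2]
After 5 (reverse(3, 5)): [0, 1, 3, 2, 4, 5]
After 6 (swap(5, 2)): [0, 1, 5, 2, 4, 3]
After 7 (swap(3, 4)): [0, 1, 5, 4, 2, 3]
After 8 (rotate_left(2, 5, k=3)): [0, 1, 3, 5, 4, 2]
After 9 (swap(0, 1)): [1, 0, 3, 5, 4, 2]
After 10 (swap(1, 4)): [1, 4, 3, 5, 0, 2]
After 11 (rotate_left(2, 4, k=1)): [1, 4, 5, 0, 3, 2]
After 12 (swap(3, 1)): [1, 0, 5, 4, 3, 2]
After 13 (swap(3, 0)): [4, 0, 5, 1, 3, 2]
After 14 (reverse(4, 5)): [4, 0, 5, 1, 2, 3]
After 15 (reverse(1, 3)): [4, 1, 5, 0, 2, 3]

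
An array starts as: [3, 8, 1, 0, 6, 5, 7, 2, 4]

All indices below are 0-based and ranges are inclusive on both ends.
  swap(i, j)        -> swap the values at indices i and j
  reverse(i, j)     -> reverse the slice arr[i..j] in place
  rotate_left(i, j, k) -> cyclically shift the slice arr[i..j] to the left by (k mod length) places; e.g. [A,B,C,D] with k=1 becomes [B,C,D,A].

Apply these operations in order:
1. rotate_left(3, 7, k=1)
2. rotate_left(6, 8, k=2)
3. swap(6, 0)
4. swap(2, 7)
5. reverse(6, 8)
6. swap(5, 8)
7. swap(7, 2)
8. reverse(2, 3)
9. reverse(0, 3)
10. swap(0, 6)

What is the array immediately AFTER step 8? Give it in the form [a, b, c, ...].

After 1 (rotate_left(3, 7, k=1)): [3, 8, 1, 6, 5, 7, 2, 0, 4]
After 2 (rotate_left(6, 8, k=2)): [3, 8, 1, 6, 5, 7, 4, 2, 0]
After 3 (swap(6, 0)): [4, 8, 1, 6, 5, 7, 3, 2, 0]
After 4 (swap(2, 7)): [4, 8, 2, 6, 5, 7, 3, 1, 0]
After 5 (reverse(6, 8)): [4, 8, 2, 6, 5, 7, 0, 1, 3]
After 6 (swap(5, 8)): [4, 8, 2, 6, 5, 3, 0, 1, 7]
After 7 (swap(7, 2)): [4, 8, 1, 6, 5, 3, 0, 2, 7]
After 8 (reverse(2, 3)): [4, 8, 6, 1, 5, 3, 0, 2, 7]

Answer: [4, 8, 6, 1, 5, 3, 0, 2, 7]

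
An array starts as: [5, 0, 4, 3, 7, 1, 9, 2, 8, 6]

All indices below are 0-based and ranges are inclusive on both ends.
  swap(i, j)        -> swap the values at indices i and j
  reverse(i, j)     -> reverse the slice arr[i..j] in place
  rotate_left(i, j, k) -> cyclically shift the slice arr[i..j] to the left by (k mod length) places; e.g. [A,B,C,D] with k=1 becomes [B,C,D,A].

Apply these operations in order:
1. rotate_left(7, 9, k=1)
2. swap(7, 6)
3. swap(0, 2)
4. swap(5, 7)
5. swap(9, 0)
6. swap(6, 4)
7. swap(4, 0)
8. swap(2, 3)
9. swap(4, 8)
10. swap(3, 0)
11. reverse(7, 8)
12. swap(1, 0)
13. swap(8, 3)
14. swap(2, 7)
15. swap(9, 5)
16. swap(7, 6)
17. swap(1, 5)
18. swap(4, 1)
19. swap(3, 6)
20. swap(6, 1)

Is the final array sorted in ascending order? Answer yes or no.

Answer: yes

Derivation:
After 1 (rotate_left(7, 9, k=1)): [5, 0, 4, 3, 7, 1, 9, 8, 6, 2]
After 2 (swap(7, 6)): [5, 0, 4, 3, 7, 1, 8, 9, 6, 2]
After 3 (swap(0, 2)): [4, 0, 5, 3, 7, 1, 8, 9, 6, 2]
After 4 (swap(5, 7)): [4, 0, 5, 3, 7, 9, 8, 1, 6, 2]
After 5 (swap(9, 0)): [2, 0, 5, 3, 7, 9, 8, 1, 6, 4]
After 6 (swap(6, 4)): [2, 0, 5, 3, 8, 9, 7, 1, 6, 4]
After 7 (swap(4, 0)): [8, 0, 5, 3, 2, 9, 7, 1, 6, 4]
After 8 (swap(2, 3)): [8, 0, 3, 5, 2, 9, 7, 1, 6, 4]
After 9 (swap(4, 8)): [8, 0, 3, 5, 6, 9, 7, 1, 2, 4]
After 10 (swap(3, 0)): [5, 0, 3, 8, 6, 9, 7, 1, 2, 4]
After 11 (reverse(7, 8)): [5, 0, 3, 8, 6, 9, 7, 2, 1, 4]
After 12 (swap(1, 0)): [0, 5, 3, 8, 6, 9, 7, 2, 1, 4]
After 13 (swap(8, 3)): [0, 5, 3, 1, 6, 9, 7, 2, 8, 4]
After 14 (swap(2, 7)): [0, 5, 2, 1, 6, 9, 7, 3, 8, 4]
After 15 (swap(9, 5)): [0, 5, 2, 1, 6, 4, 7, 3, 8, 9]
After 16 (swap(7, 6)): [0, 5, 2, 1, 6, 4, 3, 7, 8, 9]
After 17 (swap(1, 5)): [0, 4, 2, 1, 6, 5, 3, 7, 8, 9]
After 18 (swap(4, 1)): [0, 6, 2, 1, 4, 5, 3, 7, 8, 9]
After 19 (swap(3, 6)): [0, 6, 2, 3, 4, 5, 1, 7, 8, 9]
After 20 (swap(6, 1)): [0, 1, 2, 3, 4, 5, 6, 7, 8, 9]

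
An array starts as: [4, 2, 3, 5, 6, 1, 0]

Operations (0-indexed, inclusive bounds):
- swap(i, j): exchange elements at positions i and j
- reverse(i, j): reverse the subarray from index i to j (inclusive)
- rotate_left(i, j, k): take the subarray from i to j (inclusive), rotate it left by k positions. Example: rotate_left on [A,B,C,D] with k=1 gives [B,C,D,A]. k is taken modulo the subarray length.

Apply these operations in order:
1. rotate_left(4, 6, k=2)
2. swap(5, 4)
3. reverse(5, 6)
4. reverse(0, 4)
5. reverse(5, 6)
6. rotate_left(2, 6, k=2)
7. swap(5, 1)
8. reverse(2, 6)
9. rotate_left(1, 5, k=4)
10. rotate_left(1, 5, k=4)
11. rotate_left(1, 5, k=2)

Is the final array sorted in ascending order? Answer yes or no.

After 1 (rotate_left(4, 6, k=2)): [4, 2, 3, 5, 0, 6, 1]
After 2 (swap(5, 4)): [4, 2, 3, 5, 6, 0, 1]
After 3 (reverse(5, 6)): [4, 2, 3, 5, 6, 1, 0]
After 4 (reverse(0, 4)): [6, 5, 3, 2, 4, 1, 0]
After 5 (reverse(5, 6)): [6, 5, 3, 2, 4, 0, 1]
After 6 (rotate_left(2, 6, k=2)): [6, 5, 4, 0, 1, 3, 2]
After 7 (swap(5, 1)): [6, 3, 4, 0, 1, 5, 2]
After 8 (reverse(2, 6)): [6, 3, 2, 5, 1, 0, 4]
After 9 (rotate_left(1, 5, k=4)): [6, 0, 3, 2, 5, 1, 4]
After 10 (rotate_left(1, 5, k=4)): [6, 1, 0, 3, 2, 5, 4]
After 11 (rotate_left(1, 5, k=2)): [6, 3, 2, 5, 1, 0, 4]

Answer: no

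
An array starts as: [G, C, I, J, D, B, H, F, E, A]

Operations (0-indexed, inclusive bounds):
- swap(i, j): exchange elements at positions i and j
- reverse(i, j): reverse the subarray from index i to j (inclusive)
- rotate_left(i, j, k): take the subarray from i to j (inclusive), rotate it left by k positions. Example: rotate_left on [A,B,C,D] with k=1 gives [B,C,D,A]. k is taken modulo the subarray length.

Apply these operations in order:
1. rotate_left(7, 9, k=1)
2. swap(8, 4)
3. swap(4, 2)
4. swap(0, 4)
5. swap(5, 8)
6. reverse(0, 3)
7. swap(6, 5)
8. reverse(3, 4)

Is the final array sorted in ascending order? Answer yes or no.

After 1 (rotate_left(7, 9, k=1)): [G, C, I, J, D, B, H, E, A, F]
After 2 (swap(8, 4)): [G, C, I, J, A, B, H, E, D, F]
After 3 (swap(4, 2)): [G, C, A, J, I, B, H, E, D, F]
After 4 (swap(0, 4)): [I, C, A, J, G, B, H, E, D, F]
After 5 (swap(5, 8)): [I, C, A, J, G, D, H, E, B, F]
After 6 (reverse(0, 3)): [J, A, C, I, G, D, H, E, B, F]
After 7 (swap(6, 5)): [J, A, C, I, G, H, D, E, B, F]
After 8 (reverse(3, 4)): [J, A, C, G, I, H, D, E, B, F]

Answer: no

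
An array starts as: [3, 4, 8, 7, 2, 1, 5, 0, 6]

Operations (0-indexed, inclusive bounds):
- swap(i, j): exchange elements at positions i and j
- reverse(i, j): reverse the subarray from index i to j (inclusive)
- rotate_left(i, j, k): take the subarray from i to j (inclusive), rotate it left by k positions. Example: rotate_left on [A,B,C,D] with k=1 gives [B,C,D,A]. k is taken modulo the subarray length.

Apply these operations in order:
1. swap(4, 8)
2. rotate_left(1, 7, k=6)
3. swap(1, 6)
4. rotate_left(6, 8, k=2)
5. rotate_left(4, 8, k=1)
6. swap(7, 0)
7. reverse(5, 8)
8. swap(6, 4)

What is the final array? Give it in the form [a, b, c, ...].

Answer: [5, 1, 4, 8, 3, 7, 6, 0, 2]

Derivation:
After 1 (swap(4, 8)): [3, 4, 8, 7, 6, 1, 5, 0, 2]
After 2 (rotate_left(1, 7, k=6)): [3, 0, 4, 8, 7, 6, 1, 5, 2]
After 3 (swap(1, 6)): [3, 1, 4, 8, 7, 6, 0, 5, 2]
After 4 (rotate_left(6, 8, k=2)): [3, 1, 4, 8, 7, 6, 2, 0, 5]
After 5 (rotate_left(4, 8, k=1)): [3, 1, 4, 8, 6, 2, 0, 5, 7]
After 6 (swap(7, 0)): [5, 1, 4, 8, 6, 2, 0, 3, 7]
After 7 (reverse(5, 8)): [5, 1, 4, 8, 6, 7, 3, 0, 2]
After 8 (swap(6, 4)): [5, 1, 4, 8, 3, 7, 6, 0, 2]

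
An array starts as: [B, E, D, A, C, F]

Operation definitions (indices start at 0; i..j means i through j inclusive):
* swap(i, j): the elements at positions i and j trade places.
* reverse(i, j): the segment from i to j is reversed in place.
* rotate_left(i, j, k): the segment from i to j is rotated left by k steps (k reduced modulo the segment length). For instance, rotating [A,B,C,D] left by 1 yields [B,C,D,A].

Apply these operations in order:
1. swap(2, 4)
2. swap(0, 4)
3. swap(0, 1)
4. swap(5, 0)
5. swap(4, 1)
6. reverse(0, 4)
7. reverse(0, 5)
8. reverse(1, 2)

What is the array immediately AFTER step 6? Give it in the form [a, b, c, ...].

After 1 (swap(2, 4)): [B, E, C, A, D, F]
After 2 (swap(0, 4)): [D, E, C, A, B, F]
After 3 (swap(0, 1)): [E, D, C, A, B, F]
After 4 (swap(5, 0)): [F, D, C, A, B, E]
After 5 (swap(4, 1)): [F, B, C, A, D, E]
After 6 (reverse(0, 4)): [D, A, C, B, F, E]

Answer: [D, A, C, B, F, E]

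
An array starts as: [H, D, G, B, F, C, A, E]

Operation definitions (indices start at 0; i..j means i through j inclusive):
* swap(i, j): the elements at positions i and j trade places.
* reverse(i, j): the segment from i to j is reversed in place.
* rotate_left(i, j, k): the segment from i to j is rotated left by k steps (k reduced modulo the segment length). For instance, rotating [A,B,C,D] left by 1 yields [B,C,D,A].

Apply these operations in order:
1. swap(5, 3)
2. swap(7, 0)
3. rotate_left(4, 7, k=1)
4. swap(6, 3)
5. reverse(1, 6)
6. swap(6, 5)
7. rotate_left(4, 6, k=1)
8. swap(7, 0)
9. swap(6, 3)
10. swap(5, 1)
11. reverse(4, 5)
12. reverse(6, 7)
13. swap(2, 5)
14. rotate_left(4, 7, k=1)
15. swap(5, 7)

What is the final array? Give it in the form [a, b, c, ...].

After 1 (swap(5, 3)): [H, D, G, C, F, B, A, E]
After 2 (swap(7, 0)): [E, D, G, C, F, B, A, H]
After 3 (rotate_left(4, 7, k=1)): [E, D, G, C, B, A, H, F]
After 4 (swap(6, 3)): [E, D, G, H, B, A, C, F]
After 5 (reverse(1, 6)): [E, C, A, B, H, G, D, F]
After 6 (swap(6, 5)): [E, C, A, B, H, D, G, F]
After 7 (rotate_left(4, 6, k=1)): [E, C, A, B, D, G, H, F]
After 8 (swap(7, 0)): [F, C, A, B, D, G, H, E]
After 9 (swap(6, 3)): [F, C, A, H, D, G, B, E]
After 10 (swap(5, 1)): [F, G, A, H, D, C, B, E]
After 11 (reverse(4, 5)): [F, G, A, H, C, D, B, E]
After 12 (reverse(6, 7)): [F, G, A, H, C, D, E, B]
After 13 (swap(2, 5)): [F, G, D, H, C, A, E, B]
After 14 (rotate_left(4, 7, k=1)): [F, G, D, H, A, E, B, C]
After 15 (swap(5, 7)): [F, G, D, H, A, C, B, E]

Answer: [F, G, D, H, A, C, B, E]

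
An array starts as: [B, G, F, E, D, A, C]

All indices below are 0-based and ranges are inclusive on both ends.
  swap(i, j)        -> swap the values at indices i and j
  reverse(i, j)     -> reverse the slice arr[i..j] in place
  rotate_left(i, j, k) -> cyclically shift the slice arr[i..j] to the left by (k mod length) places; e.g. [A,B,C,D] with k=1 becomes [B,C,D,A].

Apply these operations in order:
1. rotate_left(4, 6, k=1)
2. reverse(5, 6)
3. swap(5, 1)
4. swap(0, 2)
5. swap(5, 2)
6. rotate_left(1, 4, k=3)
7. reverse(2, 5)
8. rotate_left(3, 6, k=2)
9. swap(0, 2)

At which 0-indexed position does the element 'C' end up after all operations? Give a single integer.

After 1 (rotate_left(4, 6, k=1)): [B, G, F, E, A, C, D]
After 2 (reverse(5, 6)): [B, G, F, E, A, D, C]
After 3 (swap(5, 1)): [B, D, F, E, A, G, C]
After 4 (swap(0, 2)): [F, D, B, E, A, G, C]
After 5 (swap(5, 2)): [F, D, G, E, A, B, C]
After 6 (rotate_left(1, 4, k=3)): [F, A, D, G, E, B, C]
After 7 (reverse(2, 5)): [F, A, B, E, G, D, C]
After 8 (rotate_left(3, 6, k=2)): [F, A, B, D, C, E, G]
After 9 (swap(0, 2)): [B, A, F, D, C, E, G]

Answer: 4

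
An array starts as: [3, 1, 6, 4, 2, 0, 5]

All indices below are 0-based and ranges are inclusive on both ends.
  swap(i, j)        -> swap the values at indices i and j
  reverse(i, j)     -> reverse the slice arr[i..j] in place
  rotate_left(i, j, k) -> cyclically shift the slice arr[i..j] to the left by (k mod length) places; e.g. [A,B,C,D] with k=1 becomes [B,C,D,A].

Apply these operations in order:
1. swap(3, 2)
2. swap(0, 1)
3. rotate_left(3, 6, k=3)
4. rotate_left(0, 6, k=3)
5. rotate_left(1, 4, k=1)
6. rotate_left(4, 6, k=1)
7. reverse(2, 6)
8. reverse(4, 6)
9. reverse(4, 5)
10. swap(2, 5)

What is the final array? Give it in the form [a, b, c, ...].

Answer: [5, 2, 0, 4, 1, 6, 3]

Derivation:
After 1 (swap(3, 2)): [3, 1, 4, 6, 2, 0, 5]
After 2 (swap(0, 1)): [1, 3, 4, 6, 2, 0, 5]
After 3 (rotate_left(3, 6, k=3)): [1, 3, 4, 5, 6, 2, 0]
After 4 (rotate_left(0, 6, k=3)): [5, 6, 2, 0, 1, 3, 4]
After 5 (rotate_left(1, 4, k=1)): [5, 2, 0, 1, 6, 3, 4]
After 6 (rotate_left(4, 6, k=1)): [5, 2, 0, 1, 3, 4, 6]
After 7 (reverse(2, 6)): [5, 2, 6, 4, 3, 1, 0]
After 8 (reverse(4, 6)): [5, 2, 6, 4, 0, 1, 3]
After 9 (reverse(4, 5)): [5, 2, 6, 4, 1, 0, 3]
After 10 (swap(2, 5)): [5, 2, 0, 4, 1, 6, 3]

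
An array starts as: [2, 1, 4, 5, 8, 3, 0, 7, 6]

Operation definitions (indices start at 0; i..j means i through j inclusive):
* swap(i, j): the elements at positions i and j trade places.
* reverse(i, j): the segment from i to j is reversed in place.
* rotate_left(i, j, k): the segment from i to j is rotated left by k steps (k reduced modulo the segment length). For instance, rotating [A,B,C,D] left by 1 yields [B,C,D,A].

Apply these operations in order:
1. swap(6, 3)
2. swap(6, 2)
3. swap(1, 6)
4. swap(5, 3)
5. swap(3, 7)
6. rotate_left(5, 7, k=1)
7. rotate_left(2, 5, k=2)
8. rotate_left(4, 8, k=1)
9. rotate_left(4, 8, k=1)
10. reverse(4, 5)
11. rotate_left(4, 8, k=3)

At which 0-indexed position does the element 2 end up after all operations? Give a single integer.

After 1 (swap(6, 3)): [2, 1, 4, 0, 8, 3, 5, 7, 6]
After 2 (swap(6, 2)): [2, 1, 5, 0, 8, 3, 4, 7, 6]
After 3 (swap(1, 6)): [2, 4, 5, 0, 8, 3, 1, 7, 6]
After 4 (swap(5, 3)): [2, 4, 5, 3, 8, 0, 1, 7, 6]
After 5 (swap(3, 7)): [2, 4, 5, 7, 8, 0, 1, 3, 6]
After 6 (rotate_left(5, 7, k=1)): [2, 4, 5, 7, 8, 1, 3, 0, 6]
After 7 (rotate_left(2, 5, k=2)): [2, 4, 8, 1, 5, 7, 3, 0, 6]
After 8 (rotate_left(4, 8, k=1)): [2, 4, 8, 1, 7, 3, 0, 6, 5]
After 9 (rotate_left(4, 8, k=1)): [2, 4, 8, 1, 3, 0, 6, 5, 7]
After 10 (reverse(4, 5)): [2, 4, 8, 1, 0, 3, 6, 5, 7]
After 11 (rotate_left(4, 8, k=3)): [2, 4, 8, 1, 5, 7, 0, 3, 6]

Answer: 0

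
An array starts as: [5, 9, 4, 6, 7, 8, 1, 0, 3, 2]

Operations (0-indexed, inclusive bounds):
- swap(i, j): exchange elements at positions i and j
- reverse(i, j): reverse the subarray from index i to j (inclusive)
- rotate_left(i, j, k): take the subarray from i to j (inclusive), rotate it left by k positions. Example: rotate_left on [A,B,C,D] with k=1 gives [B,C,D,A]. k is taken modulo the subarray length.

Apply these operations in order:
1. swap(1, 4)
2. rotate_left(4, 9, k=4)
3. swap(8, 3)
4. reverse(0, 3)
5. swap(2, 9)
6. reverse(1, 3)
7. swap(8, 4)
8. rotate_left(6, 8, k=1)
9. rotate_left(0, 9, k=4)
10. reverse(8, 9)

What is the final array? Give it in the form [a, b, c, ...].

Answer: [6, 2, 8, 3, 9, 7, 1, 5, 4, 0]

Derivation:
After 1 (swap(1, 4)): [5, 7, 4, 6, 9, 8, 1, 0, 3, 2]
After 2 (rotate_left(4, 9, k=4)): [5, 7, 4, 6, 3, 2, 9, 8, 1, 0]
After 3 (swap(8, 3)): [5, 7, 4, 1, 3, 2, 9, 8, 6, 0]
After 4 (reverse(0, 3)): [1, 4, 7, 5, 3, 2, 9, 8, 6, 0]
After 5 (swap(2, 9)): [1, 4, 0, 5, 3, 2, 9, 8, 6, 7]
After 6 (reverse(1, 3)): [1, 5, 0, 4, 3, 2, 9, 8, 6, 7]
After 7 (swap(8, 4)): [1, 5, 0, 4, 6, 2, 9, 8, 3, 7]
After 8 (rotate_left(6, 8, k=1)): [1, 5, 0, 4, 6, 2, 8, 3, 9, 7]
After 9 (rotate_left(0, 9, k=4)): [6, 2, 8, 3, 9, 7, 1, 5, 0, 4]
After 10 (reverse(8, 9)): [6, 2, 8, 3, 9, 7, 1, 5, 4, 0]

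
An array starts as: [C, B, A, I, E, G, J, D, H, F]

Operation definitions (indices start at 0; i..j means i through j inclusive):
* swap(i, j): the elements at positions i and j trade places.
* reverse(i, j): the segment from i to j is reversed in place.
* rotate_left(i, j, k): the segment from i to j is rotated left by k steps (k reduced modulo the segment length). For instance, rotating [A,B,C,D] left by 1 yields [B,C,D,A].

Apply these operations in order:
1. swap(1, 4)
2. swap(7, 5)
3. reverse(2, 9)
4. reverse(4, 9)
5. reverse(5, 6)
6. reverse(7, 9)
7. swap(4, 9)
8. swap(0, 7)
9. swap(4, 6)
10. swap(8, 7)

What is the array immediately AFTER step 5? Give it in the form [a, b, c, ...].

After 1 (swap(1, 4)): [C, E, A, I, B, G, J, D, H, F]
After 2 (swap(7, 5)): [C, E, A, I, B, D, J, G, H, F]
After 3 (reverse(2, 9)): [C, E, F, H, G, J, D, B, I, A]
After 4 (reverse(4, 9)): [C, E, F, H, A, I, B, D, J, G]
After 5 (reverse(5, 6)): [C, E, F, H, A, B, I, D, J, G]

Answer: [C, E, F, H, A, B, I, D, J, G]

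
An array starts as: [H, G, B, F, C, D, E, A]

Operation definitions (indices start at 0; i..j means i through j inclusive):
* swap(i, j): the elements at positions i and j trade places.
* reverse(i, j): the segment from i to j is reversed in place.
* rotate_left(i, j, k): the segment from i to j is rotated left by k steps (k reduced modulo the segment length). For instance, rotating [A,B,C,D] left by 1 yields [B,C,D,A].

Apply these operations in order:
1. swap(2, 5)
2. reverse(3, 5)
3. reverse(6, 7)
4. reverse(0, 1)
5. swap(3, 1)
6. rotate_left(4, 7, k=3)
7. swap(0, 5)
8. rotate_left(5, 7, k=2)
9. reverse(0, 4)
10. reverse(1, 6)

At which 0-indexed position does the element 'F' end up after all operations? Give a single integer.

Answer: 7

Derivation:
After 1 (swap(2, 5)): [H, G, D, F, C, B, E, A]
After 2 (reverse(3, 5)): [H, G, D, B, C, F, E, A]
After 3 (reverse(6, 7)): [H, G, D, B, C, F, A, E]
After 4 (reverse(0, 1)): [G, H, D, B, C, F, A, E]
After 5 (swap(3, 1)): [G, B, D, H, C, F, A, E]
After 6 (rotate_left(4, 7, k=3)): [G, B, D, H, E, C, F, A]
After 7 (swap(0, 5)): [C, B, D, H, E, G, F, A]
After 8 (rotate_left(5, 7, k=2)): [C, B, D, H, E, A, G, F]
After 9 (reverse(0, 4)): [E, H, D, B, C, A, G, F]
After 10 (reverse(1, 6)): [E, G, A, C, B, D, H, F]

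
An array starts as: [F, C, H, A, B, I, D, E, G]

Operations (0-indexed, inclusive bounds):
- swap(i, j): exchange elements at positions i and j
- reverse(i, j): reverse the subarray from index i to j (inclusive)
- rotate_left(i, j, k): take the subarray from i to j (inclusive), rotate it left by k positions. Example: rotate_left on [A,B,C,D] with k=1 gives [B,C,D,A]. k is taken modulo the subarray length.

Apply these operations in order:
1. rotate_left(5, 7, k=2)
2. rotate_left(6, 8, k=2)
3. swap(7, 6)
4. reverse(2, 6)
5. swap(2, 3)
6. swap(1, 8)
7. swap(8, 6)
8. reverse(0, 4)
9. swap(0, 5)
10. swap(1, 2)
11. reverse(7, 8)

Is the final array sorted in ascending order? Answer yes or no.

After 1 (rotate_left(5, 7, k=2)): [F, C, H, A, B, E, I, D, G]
After 2 (rotate_left(6, 8, k=2)): [F, C, H, A, B, E, G, I, D]
After 3 (swap(7, 6)): [F, C, H, A, B, E, I, G, D]
After 4 (reverse(2, 6)): [F, C, I, E, B, A, H, G, D]
After 5 (swap(2, 3)): [F, C, E, I, B, A, H, G, D]
After 6 (swap(1, 8)): [F, D, E, I, B, A, H, G, C]
After 7 (swap(8, 6)): [F, D, E, I, B, A, C, G, H]
After 8 (reverse(0, 4)): [B, I, E, D, F, A, C, G, H]
After 9 (swap(0, 5)): [A, I, E, D, F, B, C, G, H]
After 10 (swap(1, 2)): [A, E, I, D, F, B, C, G, H]
After 11 (reverse(7, 8)): [A, E, I, D, F, B, C, H, G]

Answer: no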